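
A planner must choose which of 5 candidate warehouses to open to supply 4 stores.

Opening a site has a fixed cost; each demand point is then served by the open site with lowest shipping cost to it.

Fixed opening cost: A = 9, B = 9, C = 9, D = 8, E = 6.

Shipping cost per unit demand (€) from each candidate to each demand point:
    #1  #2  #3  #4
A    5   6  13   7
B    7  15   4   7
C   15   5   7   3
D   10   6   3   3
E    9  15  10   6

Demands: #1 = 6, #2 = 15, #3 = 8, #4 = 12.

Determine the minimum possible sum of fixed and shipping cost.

191

Open {A, C, D}: assign each demand point to its cheapest open site.
  #1→A 6×5=30, #2→C 15×5=75, #3→D 8×3=24, #4→C 12×3=36
  shipping cost 165, fixed 26 → total 191.
Compare {A, D}: shipping cost 180 + fixed 17 = 197.
Compare {A, C, D, E}: shipping cost 165 + fixed 32 = 197.
Compare {A, B, C}: shipping cost 173 + fixed 27 = 200.
All other subsets cost ≥ 197. Minimum total cost: 191.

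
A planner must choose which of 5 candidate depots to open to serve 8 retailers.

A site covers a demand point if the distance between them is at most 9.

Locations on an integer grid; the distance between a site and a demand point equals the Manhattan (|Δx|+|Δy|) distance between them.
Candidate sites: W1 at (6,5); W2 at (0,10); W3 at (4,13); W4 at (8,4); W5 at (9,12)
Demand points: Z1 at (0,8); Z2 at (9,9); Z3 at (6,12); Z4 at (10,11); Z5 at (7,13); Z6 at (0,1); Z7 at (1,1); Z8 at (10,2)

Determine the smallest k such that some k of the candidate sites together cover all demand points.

3

Coverage sets (demand points within 9 of each site):
  W1: {Z1, Z2, Z3, Z5, Z7, Z8}
  W2: {Z1, Z3, Z6}
  W3: {Z1, Z2, Z3, Z4, Z5}
  W4: {Z2, Z4, Z8}
  W5: {Z2, Z3, Z4, Z5}
No 2 sites suffice: every size-2 union leaves at least one demand point uncovered.
But {W1, W2, W3} covers everything, so the minimum is 3.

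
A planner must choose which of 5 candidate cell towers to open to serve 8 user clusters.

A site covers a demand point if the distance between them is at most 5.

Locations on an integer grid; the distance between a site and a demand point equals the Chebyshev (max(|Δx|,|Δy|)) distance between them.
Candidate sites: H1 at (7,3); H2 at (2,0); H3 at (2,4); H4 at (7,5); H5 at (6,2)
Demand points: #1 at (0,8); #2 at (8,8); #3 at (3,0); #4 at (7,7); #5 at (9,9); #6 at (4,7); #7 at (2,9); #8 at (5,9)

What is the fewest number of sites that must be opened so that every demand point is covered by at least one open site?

Coverage sets (demand points within 5 of each site):
  H1: {#2, #3, #4, #6}
  H2: {#3}
  H3: {#1, #3, #4, #6, #7, #8}
  H4: {#2, #3, #4, #5, #6, #7, #8}
  H5: {#3, #4, #6}
No single site covers all 8 demand points.
But {H3, H4} covers everything, so the minimum is 2.

2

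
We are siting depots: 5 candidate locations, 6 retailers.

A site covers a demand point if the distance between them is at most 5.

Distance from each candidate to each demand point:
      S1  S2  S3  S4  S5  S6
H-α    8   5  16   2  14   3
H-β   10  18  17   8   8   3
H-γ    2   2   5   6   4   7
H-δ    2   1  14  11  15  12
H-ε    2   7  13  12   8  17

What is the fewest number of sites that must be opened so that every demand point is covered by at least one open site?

Coverage sets (demand points within 5 of each site):
  H-α: {S2, S4, S6}
  H-β: {S6}
  H-γ: {S1, S2, S3, S5}
  H-δ: {S1, S2}
  H-ε: {S1}
No single site covers all 6 demand points.
But {H-α, H-γ} covers everything, so the minimum is 2.

2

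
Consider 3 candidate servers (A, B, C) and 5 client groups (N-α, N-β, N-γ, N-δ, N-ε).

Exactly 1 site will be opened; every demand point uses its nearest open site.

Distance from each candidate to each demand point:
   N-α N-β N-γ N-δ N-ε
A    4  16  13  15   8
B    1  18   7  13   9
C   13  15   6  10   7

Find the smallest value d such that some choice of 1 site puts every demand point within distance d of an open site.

15

Open {C}.
  Farthest demand point is N-β at distance 15 (to C); all others are ≤ 15.
With {A} the worst case is 16.
With {B} the worst case is 18.
No size-1 selection achieves below 15.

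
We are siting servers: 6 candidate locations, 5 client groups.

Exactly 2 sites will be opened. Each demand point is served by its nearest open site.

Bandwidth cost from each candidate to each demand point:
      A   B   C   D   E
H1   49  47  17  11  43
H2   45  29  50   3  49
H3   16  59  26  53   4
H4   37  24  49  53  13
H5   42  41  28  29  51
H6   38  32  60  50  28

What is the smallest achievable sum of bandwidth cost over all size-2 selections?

78

Open {H2, H3}.
  A→H3 16, B→H2 29, C→H3 26, D→H2 3, E→H3 4  ⇒ total 78.
Compare {H1, H3}: total 95.
Compare {H1, H4}: total 102.
No size-2 selection does better; minimum is 78.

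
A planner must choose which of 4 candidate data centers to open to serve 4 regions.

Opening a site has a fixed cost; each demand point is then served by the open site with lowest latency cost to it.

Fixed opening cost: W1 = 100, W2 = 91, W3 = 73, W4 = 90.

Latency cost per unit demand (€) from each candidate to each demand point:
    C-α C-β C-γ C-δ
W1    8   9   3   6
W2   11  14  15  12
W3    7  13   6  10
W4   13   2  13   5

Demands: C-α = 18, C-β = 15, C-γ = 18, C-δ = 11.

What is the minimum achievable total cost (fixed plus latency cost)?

473

Open {W1, W4}: assign each demand point to its cheapest open site.
  C-α→W1 18×8=144, C-β→W4 15×2=30, C-γ→W1 18×3=54, C-δ→W4 11×5=55
  latency cost 283, fixed 190 → total 473.
Compare {W3, W4}: latency cost 319 + fixed 163 = 482.
Compare {W1}: latency cost 399 + fixed 100 = 499.
Compare {W1, W3, W4}: latency cost 265 + fixed 263 = 528.
All other subsets cost ≥ 482. Minimum total cost: 473.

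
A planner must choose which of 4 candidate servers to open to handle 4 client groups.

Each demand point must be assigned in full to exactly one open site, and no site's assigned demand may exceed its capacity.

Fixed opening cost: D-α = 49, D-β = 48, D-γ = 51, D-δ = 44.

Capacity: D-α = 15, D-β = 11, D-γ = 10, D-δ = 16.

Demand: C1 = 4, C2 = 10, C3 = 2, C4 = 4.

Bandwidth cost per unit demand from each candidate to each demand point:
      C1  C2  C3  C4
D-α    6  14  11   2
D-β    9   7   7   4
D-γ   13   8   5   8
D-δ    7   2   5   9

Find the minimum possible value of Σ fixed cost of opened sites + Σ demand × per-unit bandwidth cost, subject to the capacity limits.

Open {D-α, D-δ}; cheapest assignment that respects the capacities:
  D-α (cap 15, load 8): C1, C4 — cost 4×6 + 4×2 = 32
  D-δ (cap 16, load 12): C2, C3 — cost 10×2 + 2×5 = 30
  Shipping 62, fixed 93 → total 155.
  Any other capacity-feasible assignment to {D-α, D-δ} ships for at least 62.
Compare {D-β, D-δ}: its best feasible assignment gives total 166.
Compare {D-γ, D-δ}: its best feasible assignment gives total 185.
Every other set of open sites that can feasibly serve all demand totals ≥ 166 even under its best assignment. Minimum: 155.

155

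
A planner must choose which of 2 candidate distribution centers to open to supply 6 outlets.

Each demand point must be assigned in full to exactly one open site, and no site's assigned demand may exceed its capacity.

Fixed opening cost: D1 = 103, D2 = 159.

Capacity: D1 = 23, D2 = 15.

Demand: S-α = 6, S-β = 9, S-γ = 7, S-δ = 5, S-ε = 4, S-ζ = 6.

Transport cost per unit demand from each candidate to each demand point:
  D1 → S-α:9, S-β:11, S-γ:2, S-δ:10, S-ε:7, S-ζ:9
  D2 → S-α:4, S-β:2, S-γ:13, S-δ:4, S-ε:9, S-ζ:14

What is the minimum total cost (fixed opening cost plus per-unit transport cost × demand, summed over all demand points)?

Open {D1, D2}; cheapest assignment that respects the capacities:
  D1 (cap 23, load 22): S-γ, S-δ, S-ε, S-ζ — cost 7×2 + 5×10 + 4×7 + 6×9 = 146
  D2 (cap 15, load 15): S-α, S-β — cost 6×4 + 9×2 = 42
  Shipping 188, fixed 262 → total 450.
  Any other capacity-feasible assignment to {D1, D2} ships for at least 188.
Total demand is 37 and no other set of sites has combined capacity ≥ 37, so {D1, D2} is the only feasible choice of open sites. Minimum: 450.

450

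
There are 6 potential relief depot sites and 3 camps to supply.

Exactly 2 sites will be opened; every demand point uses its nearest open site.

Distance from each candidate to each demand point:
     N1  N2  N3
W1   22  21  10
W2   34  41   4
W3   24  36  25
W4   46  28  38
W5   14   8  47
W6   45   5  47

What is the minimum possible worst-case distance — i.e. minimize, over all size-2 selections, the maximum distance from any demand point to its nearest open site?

Open {W1, W5}.
  Farthest demand point is N1 at distance 14 (to W5); all others are ≤ 14.
With {W2, W5} the worst case is 14.
With {W1, W2} the worst case is 22.
No size-2 selection achieves below 14.

14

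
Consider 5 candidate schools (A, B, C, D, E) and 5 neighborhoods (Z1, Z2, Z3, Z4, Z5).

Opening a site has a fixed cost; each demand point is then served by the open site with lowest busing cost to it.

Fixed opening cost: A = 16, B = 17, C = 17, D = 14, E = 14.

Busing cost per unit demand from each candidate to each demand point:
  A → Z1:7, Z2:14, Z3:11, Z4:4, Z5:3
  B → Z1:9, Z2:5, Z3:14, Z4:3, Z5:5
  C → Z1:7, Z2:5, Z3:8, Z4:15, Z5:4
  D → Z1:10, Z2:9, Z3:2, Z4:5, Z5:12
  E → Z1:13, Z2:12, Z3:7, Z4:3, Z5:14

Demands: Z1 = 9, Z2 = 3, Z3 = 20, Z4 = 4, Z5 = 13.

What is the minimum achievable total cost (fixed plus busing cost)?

Open {A, D}: assign each demand point to its cheapest open site.
  Z1→A 9×7=63, Z2→D 3×9=27, Z3→D 20×2=40, Z4→A 4×4=16, Z5→A 13×3=39
  busing cost 185, fixed 30 → total 215.
Compare {A, B, D}: busing cost 169 + fixed 47 = 216.
Compare {A, C, D}: busing cost 173 + fixed 47 = 220.
Compare {C, D}: busing cost 190 + fixed 31 = 221.
All other subsets cost ≥ 216. Minimum total cost: 215.

215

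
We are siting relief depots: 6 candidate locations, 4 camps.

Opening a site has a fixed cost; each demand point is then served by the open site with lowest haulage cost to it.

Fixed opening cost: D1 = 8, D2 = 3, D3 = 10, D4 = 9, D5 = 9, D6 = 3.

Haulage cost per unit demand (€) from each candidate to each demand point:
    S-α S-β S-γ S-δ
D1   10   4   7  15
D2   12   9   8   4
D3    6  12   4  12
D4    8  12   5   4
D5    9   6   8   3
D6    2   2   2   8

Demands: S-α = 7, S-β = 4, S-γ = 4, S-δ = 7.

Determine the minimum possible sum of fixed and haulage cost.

63

Open {D5, D6}: assign each demand point to its cheapest open site.
  S-α→D6 7×2=14, S-β→D6 4×2=8, S-γ→D6 4×2=8, S-δ→D5 7×3=21
  haulage cost 51, fixed 12 → total 63.
Compare {D2, D6}: haulage cost 58 + fixed 6 = 64.
Compare {D2, D5, D6}: haulage cost 51 + fixed 15 = 66.
Compare {D4, D6}: haulage cost 58 + fixed 12 = 70.
All other subsets cost ≥ 64. Minimum total cost: 63.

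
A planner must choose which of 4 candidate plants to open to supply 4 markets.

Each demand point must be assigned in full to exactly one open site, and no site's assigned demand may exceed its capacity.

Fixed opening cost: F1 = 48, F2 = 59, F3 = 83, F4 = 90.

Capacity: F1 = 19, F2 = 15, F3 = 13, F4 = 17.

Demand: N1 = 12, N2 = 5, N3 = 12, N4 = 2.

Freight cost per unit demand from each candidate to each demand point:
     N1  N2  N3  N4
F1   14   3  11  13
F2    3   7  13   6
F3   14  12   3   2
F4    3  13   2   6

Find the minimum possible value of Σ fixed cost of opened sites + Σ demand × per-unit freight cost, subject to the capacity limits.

Open {F1, F2, F4}; cheapest assignment that respects the capacities:
  F1 (cap 19, load 5): N2 — cost 5×3 = 15
  F2 (cap 15, load 14): N1, N4 — cost 12×3 + 2×6 = 48
  F4 (cap 17, load 12): N3 — cost 12×2 = 24
  Shipping 87, fixed 197 → total 284.
  Any other capacity-feasible assignment to {F1, F2, F4} ships for at least 87.
Compare {F2, F4}: its best feasible assignment gives total 286.
Compare {F1, F2, F3}: its best feasible assignment gives total 289.
Every other set of open sites that can feasibly serve all demand totals ≥ 286 even under its best assignment. Minimum: 284.

284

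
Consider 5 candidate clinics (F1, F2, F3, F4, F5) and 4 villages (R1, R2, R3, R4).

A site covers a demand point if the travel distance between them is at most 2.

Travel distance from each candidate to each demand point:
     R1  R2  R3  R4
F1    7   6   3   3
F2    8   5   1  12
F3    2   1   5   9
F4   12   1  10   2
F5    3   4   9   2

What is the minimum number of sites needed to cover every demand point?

Coverage sets (demand points within 2 of each site):
  F1: {}
  F2: {R3}
  F3: {R1, R2}
  F4: {R2, R4}
  F5: {R4}
No 2 sites suffice: every size-2 union leaves at least one demand point uncovered.
But {F2, F3, F4} covers everything, so the minimum is 3.

3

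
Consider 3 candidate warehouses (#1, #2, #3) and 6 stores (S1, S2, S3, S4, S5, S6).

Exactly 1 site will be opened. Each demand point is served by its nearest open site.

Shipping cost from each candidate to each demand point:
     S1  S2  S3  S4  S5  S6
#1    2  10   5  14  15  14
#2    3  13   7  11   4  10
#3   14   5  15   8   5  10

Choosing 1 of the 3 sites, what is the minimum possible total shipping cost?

Open {#2}.
  S1→#2 3, S2→#2 13, S3→#2 7, S4→#2 11, S5→#2 4, S6→#2 10  ⇒ total 48.
Compare {#3}: total 57.
Compare {#1}: total 60.

48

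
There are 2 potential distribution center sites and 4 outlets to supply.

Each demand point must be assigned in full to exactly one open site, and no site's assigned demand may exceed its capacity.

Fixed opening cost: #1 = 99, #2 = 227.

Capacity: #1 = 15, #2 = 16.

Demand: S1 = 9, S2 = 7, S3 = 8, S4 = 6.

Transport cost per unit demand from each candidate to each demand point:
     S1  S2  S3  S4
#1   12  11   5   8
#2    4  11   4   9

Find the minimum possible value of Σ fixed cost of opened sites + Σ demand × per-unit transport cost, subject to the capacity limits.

527

Open {#1, #2}; cheapest assignment that respects the capacities:
  #1 (cap 15, load 14): S3, S4 — cost 8×5 + 6×8 = 88
  #2 (cap 16, load 16): S1, S2 — cost 9×4 + 7×11 = 113
  Shipping 201, fixed 326 → total 527.
  Any other capacity-feasible assignment to {#1, #2} ships for at least 201.
Total demand is 30 and no other set of sites has combined capacity ≥ 30, so {#1, #2} is the only feasible choice of open sites. Minimum: 527.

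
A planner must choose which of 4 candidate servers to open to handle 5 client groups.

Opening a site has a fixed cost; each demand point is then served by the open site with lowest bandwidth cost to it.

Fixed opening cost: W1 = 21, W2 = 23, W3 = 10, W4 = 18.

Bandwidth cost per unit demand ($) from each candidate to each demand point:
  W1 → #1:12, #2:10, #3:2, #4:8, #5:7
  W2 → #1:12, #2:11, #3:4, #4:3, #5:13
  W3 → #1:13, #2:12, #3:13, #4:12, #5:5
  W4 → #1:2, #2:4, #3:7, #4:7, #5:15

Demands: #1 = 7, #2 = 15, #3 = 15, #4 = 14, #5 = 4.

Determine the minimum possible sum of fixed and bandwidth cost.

Open {W1, W2, W4}: assign each demand point to its cheapest open site.
  #1→W4 7×2=14, #2→W4 15×4=60, #3→W1 15×2=30, #4→W2 14×3=42, #5→W1 4×7=28
  bandwidth cost 174, fixed 62 → total 236.
Compare {W1, W2, W3, W4}: bandwidth cost 166 + fixed 72 = 238.
Compare {W2, W3, W4}: bandwidth cost 196 + fixed 51 = 247.
Compare {W1, W4}: bandwidth cost 230 + fixed 39 = 269.
All other subsets cost ≥ 238. Minimum total cost: 236.

236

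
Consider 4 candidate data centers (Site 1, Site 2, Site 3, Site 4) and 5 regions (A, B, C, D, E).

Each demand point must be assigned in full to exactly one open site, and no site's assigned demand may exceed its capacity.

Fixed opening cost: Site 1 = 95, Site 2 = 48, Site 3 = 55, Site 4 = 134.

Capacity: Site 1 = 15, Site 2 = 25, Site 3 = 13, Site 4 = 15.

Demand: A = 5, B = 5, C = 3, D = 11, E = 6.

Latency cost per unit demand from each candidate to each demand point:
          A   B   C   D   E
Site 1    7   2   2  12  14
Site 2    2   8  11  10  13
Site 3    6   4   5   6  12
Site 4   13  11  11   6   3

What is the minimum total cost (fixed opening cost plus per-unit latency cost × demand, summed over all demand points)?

330

Open {Site 2, Site 3}; cheapest assignment that respects the capacities:
  Site 2 (cap 25, load 19): A, B, C, E — cost 5×2 + 5×8 + 3×11 + 6×13 = 161
  Site 3 (cap 13, load 11): D — cost 11×6 = 66
  Shipping 227, fixed 103 → total 330.
  Any other capacity-feasible assignment to {Site 2, Site 3} ships for at least 227.
Compare {Site 1, Site 2}: its best feasible assignment gives total 357.
Compare {Site 1, Site 2, Site 3}: its best feasible assignment gives total 368.
Every other set of open sites that can feasibly serve all demand totals ≥ 357 even under its best assignment. Minimum: 330.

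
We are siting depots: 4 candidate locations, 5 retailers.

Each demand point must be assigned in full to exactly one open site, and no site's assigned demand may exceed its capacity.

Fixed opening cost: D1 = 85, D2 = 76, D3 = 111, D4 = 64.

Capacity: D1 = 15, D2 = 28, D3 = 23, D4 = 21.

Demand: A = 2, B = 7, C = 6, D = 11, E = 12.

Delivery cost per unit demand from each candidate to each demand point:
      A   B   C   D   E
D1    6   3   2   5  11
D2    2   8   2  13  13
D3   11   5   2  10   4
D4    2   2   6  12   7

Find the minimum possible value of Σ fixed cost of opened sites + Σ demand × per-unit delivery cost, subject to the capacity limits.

385

Open {D3, D4}; cheapest assignment that respects the capacities:
  D3 (cap 23, load 18): C, E — cost 6×2 + 12×4 = 60
  D4 (cap 21, load 20): A, B, D — cost 2×2 + 7×2 + 11×12 = 150
  Shipping 210, fixed 175 → total 385.
  Any other capacity-feasible assignment to {D3, D4} ships for at least 210.
Compare {D1, D3, D4}: its best feasible assignment gives total 393.
Compare {D1, D2, D4}: its best feasible assignment gives total 394.
Every other set of open sites that can feasibly serve all demand totals ≥ 393 even under its best assignment. Minimum: 385.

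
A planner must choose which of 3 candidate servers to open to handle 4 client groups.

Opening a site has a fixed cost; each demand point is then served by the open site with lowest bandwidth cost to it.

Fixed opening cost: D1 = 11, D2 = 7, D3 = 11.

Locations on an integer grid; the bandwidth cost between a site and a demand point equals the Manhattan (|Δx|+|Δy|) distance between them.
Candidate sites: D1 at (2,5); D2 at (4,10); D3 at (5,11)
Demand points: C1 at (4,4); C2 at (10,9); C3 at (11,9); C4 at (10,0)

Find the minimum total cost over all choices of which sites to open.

Open {D2}: assign each demand point to its cheapest open site.
  C1→D2 6, C2→D2 7, C3→D2 8, C4→D2 16
  bandwidth cost 37, fixed 7 → total 44.
Compare {D1, D2}: bandwidth cost 31 + fixed 18 = 49.
Compare {D3}: bandwidth cost 39 + fixed 11 = 50.
Compare {D1}: bandwidth cost 41 + fixed 11 = 52.
All other subsets cost ≥ 49. Minimum total cost: 44.

44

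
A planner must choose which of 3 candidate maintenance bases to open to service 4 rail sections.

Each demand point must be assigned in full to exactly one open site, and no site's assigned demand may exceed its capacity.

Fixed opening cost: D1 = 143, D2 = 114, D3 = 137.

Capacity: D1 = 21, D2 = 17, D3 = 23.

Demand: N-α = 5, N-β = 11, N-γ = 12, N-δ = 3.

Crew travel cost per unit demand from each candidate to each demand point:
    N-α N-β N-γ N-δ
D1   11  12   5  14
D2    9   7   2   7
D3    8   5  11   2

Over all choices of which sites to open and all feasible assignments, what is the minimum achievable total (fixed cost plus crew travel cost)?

Open {D2, D3}; cheapest assignment that respects the capacities:
  D2 (cap 17, load 12): N-γ — cost 12×2 = 24
  D3 (cap 23, load 19): N-α, N-β, N-δ — cost 5×8 + 11×5 + 3×2 = 101
  Shipping 125, fixed 251 → total 376.
  Any other capacity-feasible assignment to {D2, D3} ships for at least 125.
Compare {D1, D3}: its best feasible assignment gives total 441.
Compare {D1, D2}: its best feasible assignment gives total 470.
Every other set of open sites that can feasibly serve all demand totals ≥ 441 even under its best assignment. Minimum: 376.

376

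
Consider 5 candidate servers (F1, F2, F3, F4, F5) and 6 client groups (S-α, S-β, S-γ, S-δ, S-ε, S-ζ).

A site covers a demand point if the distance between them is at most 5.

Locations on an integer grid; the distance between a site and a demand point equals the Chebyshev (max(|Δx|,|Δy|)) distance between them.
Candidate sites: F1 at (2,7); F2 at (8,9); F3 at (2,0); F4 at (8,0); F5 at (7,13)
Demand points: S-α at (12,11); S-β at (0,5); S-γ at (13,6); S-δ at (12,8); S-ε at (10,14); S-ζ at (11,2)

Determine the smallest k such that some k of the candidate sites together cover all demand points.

3

Coverage sets (demand points within 5 of each site):
  F1: {S-β}
  F2: {S-α, S-γ, S-δ, S-ε}
  F3: {S-β}
  F4: {S-ζ}
  F5: {S-α, S-δ, S-ε}
No 2 sites suffice: every size-2 union leaves at least one demand point uncovered.
But {F1, F2, F4} covers everything, so the minimum is 3.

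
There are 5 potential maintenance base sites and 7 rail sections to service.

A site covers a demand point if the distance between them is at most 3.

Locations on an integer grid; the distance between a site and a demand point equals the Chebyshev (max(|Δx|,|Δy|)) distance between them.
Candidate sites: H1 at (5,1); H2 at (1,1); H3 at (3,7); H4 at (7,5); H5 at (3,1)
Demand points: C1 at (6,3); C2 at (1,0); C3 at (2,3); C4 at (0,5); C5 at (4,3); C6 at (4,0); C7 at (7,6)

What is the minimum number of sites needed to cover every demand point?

3

Coverage sets (demand points within 3 of each site):
  H1: {C1, C3, C5, C6}
  H2: {C2, C3, C5, C6}
  H3: {C4}
  H4: {C1, C5, C7}
  H5: {C1, C2, C3, C5, C6}
No 2 sites suffice: every size-2 union leaves at least one demand point uncovered.
But {H2, H3, H4} covers everything, so the minimum is 3.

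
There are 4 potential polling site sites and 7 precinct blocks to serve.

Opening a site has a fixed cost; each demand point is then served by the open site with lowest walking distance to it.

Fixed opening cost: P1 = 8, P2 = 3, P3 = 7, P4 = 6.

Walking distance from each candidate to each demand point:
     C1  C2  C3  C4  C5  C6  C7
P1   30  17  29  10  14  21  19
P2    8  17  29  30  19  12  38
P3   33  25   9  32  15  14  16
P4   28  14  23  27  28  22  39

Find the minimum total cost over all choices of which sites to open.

Open {P1, P2, P3}: assign each demand point to its cheapest open site.
  C1→P2 8, C2→P1 17, C3→P3 9, C4→P1 10, C5→P1 14, C6→P2 12, C7→P3 16
  walking distance 86, fixed 18 → total 104.
Compare {P1, P2, P3, P4}: walking distance 83 + fixed 24 = 107.
Compare {P2, P3}: walking distance 107 + fixed 10 = 117.
Compare {P1, P2, P4}: walking distance 100 + fixed 17 = 117.
All other subsets cost ≥ 107. Minimum total cost: 104.

104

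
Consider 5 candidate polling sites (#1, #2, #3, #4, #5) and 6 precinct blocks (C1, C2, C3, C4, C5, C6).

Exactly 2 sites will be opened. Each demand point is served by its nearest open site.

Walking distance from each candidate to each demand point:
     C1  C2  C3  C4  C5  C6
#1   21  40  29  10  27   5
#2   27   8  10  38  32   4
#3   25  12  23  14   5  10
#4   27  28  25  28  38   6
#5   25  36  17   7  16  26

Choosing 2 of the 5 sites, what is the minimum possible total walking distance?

66

Open {#2, #3}.
  C1→#3 25, C2→#2 8, C3→#2 10, C4→#3 14, C5→#3 5, C6→#2 4  ⇒ total 66.
Compare {#2, #5}: total 70.
Compare {#1, #3}: total 76.
No size-2 selection does better; minimum is 66.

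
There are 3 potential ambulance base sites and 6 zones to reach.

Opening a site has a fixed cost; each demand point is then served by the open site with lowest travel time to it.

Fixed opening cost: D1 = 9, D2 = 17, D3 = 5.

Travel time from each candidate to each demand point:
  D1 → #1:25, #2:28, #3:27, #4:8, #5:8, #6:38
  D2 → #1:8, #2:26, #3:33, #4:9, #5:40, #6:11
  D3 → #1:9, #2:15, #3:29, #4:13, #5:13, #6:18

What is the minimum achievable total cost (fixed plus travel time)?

99

Open {D1, D3}: assign each demand point to its cheapest open site.
  #1→D3 9, #2→D3 15, #3→D1 27, #4→D1 8, #5→D1 8, #6→D3 18
  travel time 85, fixed 14 → total 99.
Compare {D3}: travel time 97 + fixed 5 = 102.
Compare {D2, D3}: travel time 85 + fixed 22 = 107.
Compare {D1, D2, D3}: travel time 77 + fixed 31 = 108.
All other subsets cost ≥ 102. Minimum total cost: 99.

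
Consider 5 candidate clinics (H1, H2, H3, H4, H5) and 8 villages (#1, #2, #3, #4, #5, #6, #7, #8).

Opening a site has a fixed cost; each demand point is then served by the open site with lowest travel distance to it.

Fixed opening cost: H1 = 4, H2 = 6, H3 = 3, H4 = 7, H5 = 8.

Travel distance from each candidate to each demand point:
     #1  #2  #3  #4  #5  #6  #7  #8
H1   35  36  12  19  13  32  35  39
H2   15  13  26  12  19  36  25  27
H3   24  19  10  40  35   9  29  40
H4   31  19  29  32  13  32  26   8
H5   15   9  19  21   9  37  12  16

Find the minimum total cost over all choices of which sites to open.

108

Open {H2, H3, H4, H5}: assign each demand point to its cheapest open site.
  #1→H2 15, #2→H5 9, #3→H3 10, #4→H2 12, #5→H5 9, #6→H3 9, #7→H5 12, #8→H4 8
  travel distance 84, fixed 24 → total 108.
Compare {H2, H3, H5}: travel distance 92 + fixed 17 = 109.
Compare {H3, H4, H5}: travel distance 93 + fixed 18 = 111.
Compare {H3, H5}: travel distance 101 + fixed 11 = 112.
All other subsets cost ≥ 109. Minimum total cost: 108.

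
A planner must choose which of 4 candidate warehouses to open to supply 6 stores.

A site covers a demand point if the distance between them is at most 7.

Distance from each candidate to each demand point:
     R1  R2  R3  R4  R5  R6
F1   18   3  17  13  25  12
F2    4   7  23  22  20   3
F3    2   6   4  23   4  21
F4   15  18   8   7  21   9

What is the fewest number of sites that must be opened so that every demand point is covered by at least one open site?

3

Coverage sets (demand points within 7 of each site):
  F1: {R2}
  F2: {R1, R2, R6}
  F3: {R1, R2, R3, R5}
  F4: {R4}
No 2 sites suffice: every size-2 union leaves at least one demand point uncovered.
But {F2, F3, F4} covers everything, so the minimum is 3.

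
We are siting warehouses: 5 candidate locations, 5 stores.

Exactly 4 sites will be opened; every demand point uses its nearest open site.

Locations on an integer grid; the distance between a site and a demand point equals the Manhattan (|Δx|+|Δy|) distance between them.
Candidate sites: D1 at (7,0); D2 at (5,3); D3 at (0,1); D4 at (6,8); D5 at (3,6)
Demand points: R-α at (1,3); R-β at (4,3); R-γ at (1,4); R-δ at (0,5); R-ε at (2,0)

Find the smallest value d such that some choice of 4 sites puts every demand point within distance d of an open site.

4

Open {D1, D2, D3, D4}.
  Farthest demand point is R-γ at distance 4 (to D3); all others are ≤ 4.
With {D1, D2, D3, D5} the worst case is 4.
With {D1, D3, D4, D5} the worst case is 4.
No size-4 selection achieves below 4.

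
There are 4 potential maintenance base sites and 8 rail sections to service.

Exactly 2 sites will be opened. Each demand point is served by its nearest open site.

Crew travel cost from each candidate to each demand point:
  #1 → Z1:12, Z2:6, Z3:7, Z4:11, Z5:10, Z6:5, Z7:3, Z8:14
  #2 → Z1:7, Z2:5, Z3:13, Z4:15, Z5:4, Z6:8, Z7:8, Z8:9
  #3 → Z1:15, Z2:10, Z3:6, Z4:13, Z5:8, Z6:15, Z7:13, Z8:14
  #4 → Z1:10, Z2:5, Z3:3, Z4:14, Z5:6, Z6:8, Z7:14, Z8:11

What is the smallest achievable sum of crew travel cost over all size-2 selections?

Open {#1, #2}.
  Z1→#2 7, Z2→#2 5, Z3→#1 7, Z4→#1 11, Z5→#2 4, Z6→#1 5, Z7→#1 3, Z8→#2 9  ⇒ total 51.
Compare {#1, #4}: total 54.
Compare {#2, #4}: total 58.
No size-2 selection does better; minimum is 51.

51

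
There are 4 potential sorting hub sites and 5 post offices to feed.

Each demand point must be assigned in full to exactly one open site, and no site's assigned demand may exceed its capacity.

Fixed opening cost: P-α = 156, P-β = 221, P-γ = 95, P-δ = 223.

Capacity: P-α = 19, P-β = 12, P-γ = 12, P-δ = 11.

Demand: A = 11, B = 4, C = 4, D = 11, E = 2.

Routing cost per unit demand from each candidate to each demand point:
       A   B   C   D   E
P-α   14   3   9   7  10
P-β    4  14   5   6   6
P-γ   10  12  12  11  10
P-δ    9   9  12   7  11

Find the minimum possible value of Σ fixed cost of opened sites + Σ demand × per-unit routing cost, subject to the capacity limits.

Open {P-α, P-β, P-γ}; cheapest assignment that respects the capacities:
  P-α (cap 19, load 19): B, C, D — cost 4×3 + 4×9 + 11×7 = 125
  P-β (cap 12, load 11): A — cost 11×4 = 44
  P-γ (cap 12, load 2): E — cost 2×10 = 20
  Shipping 189, fixed 472 → total 661.
  Any other capacity-feasible assignment to {P-α, P-β, P-γ} ships for at least 189.
Compare {P-α, P-γ, P-δ}: its best feasible assignment gives total 718.
Compare {P-β, P-γ, P-δ}: its best feasible assignment gives total 776.
Every other set of open sites that can feasibly serve all demand totals ≥ 718 even under its best assignment. Minimum: 661.

661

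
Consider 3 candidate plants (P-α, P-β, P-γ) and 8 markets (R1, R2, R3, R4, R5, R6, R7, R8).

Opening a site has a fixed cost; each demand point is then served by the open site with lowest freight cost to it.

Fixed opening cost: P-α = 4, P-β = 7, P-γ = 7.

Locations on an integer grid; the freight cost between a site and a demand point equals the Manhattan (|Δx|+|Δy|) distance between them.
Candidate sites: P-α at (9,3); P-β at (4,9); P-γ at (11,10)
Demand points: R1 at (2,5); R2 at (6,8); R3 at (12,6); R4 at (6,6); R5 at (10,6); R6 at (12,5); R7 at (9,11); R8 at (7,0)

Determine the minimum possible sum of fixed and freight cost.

52

Open {P-α, P-β}: assign each demand point to its cheapest open site.
  R1→P-β 6, R2→P-β 3, R3→P-α 6, R4→P-β 5, R5→P-α 4, R6→P-α 5, R7→P-β 7, R8→P-α 5
  freight cost 41, fixed 11 → total 52.
Compare {P-α, P-β, P-γ}: freight cost 36 + fixed 18 = 54.
Compare {P-α}: freight cost 51 + fixed 4 = 55.
Compare {P-α, P-γ}: freight cost 44 + fixed 11 = 55.
All other subsets cost ≥ 54. Minimum total cost: 52.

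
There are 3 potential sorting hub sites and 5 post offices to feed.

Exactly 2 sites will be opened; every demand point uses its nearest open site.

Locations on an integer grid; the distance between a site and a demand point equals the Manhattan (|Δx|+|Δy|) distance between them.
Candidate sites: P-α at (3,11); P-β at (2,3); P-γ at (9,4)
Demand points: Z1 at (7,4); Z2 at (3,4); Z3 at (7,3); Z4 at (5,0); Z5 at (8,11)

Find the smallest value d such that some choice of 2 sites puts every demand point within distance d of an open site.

6

Open {P-α, P-β}.
  Farthest demand point is Z1 at distance 6 (to P-β); all others are ≤ 6.
With {P-α, P-γ} the worst case is 8.
With {P-β, P-γ} the worst case is 8.
No size-2 selection achieves below 6.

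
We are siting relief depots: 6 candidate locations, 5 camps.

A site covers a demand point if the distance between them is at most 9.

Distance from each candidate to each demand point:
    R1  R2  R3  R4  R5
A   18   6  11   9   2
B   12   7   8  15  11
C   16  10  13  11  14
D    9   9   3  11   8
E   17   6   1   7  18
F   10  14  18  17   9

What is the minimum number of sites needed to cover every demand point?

Coverage sets (demand points within 9 of each site):
  A: {R2, R4, R5}
  B: {R2, R3}
  C: {}
  D: {R1, R2, R3, R5}
  E: {R2, R3, R4}
  F: {R5}
No single site covers all 5 demand points.
But {A, D} covers everything, so the minimum is 2.

2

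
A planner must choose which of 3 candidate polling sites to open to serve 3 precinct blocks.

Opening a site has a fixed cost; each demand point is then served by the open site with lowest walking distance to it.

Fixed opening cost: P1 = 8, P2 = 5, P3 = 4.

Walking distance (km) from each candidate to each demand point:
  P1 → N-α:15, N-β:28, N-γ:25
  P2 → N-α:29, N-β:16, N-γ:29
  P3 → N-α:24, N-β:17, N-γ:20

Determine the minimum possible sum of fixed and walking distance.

64

Open {P1, P3}: assign each demand point to its cheapest open site.
  N-α→P1 15, N-β→P3 17, N-γ→P3 20
  walking distance 52, fixed 12 → total 64.
Compare {P3}: walking distance 61 + fixed 4 = 65.
Compare {P1, P2, P3}: walking distance 51 + fixed 17 = 68.
Compare {P1, P2}: walking distance 56 + fixed 13 = 69.
All other subsets cost ≥ 65. Minimum total cost: 64.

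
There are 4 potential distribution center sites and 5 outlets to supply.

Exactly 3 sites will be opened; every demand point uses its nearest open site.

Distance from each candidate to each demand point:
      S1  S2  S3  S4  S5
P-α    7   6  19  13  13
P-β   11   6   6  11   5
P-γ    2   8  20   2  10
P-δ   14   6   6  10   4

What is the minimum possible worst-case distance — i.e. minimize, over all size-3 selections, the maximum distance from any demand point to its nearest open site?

6

Open {P-α, P-β, P-γ}.
  Farthest demand point is S2 at distance 6 (to P-α); all others are ≤ 6.
With {P-α, P-γ, P-δ} the worst case is 6.
With {P-β, P-γ, P-δ} the worst case is 6.
No size-3 selection achieves below 6.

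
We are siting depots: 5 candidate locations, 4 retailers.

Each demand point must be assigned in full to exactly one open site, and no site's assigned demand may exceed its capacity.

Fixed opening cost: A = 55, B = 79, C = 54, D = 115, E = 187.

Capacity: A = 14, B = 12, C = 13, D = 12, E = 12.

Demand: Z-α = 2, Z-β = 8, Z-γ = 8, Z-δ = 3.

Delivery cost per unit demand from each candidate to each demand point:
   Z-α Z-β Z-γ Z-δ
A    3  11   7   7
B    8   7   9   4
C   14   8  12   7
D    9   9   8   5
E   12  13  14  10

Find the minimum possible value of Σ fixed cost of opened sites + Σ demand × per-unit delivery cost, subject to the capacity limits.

256

Open {A, C}; cheapest assignment that respects the capacities:
  A (cap 14, load 13): Z-α, Z-γ, Z-δ — cost 2×3 + 8×7 + 3×7 = 83
  C (cap 13, load 8): Z-β — cost 8×8 = 64
  Shipping 147, fixed 109 → total 256.
  Any other capacity-feasible assignment to {A, C} ships for at least 147.
Compare {A, B}: its best feasible assignment gives total 264.
Compare {B, C}: its best feasible assignment gives total 306.
Every other set of open sites that can feasibly serve all demand totals ≥ 264 even under its best assignment. Minimum: 256.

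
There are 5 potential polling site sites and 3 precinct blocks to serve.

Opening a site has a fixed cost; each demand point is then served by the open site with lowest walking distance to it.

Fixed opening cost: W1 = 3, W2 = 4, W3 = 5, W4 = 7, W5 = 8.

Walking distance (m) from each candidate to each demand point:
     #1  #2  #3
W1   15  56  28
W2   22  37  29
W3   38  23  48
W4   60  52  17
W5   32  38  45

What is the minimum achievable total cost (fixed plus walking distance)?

70

Open {W1, W3, W4}: assign each demand point to its cheapest open site.
  #1→W1 15, #2→W3 23, #3→W4 17
  walking distance 55, fixed 15 → total 70.
Compare {W1, W3}: walking distance 66 + fixed 8 = 74.
Compare {W1, W2, W3, W4}: walking distance 55 + fixed 19 = 74.
Compare {W1, W2, W3}: walking distance 66 + fixed 12 = 78.
All other subsets cost ≥ 74. Minimum total cost: 70.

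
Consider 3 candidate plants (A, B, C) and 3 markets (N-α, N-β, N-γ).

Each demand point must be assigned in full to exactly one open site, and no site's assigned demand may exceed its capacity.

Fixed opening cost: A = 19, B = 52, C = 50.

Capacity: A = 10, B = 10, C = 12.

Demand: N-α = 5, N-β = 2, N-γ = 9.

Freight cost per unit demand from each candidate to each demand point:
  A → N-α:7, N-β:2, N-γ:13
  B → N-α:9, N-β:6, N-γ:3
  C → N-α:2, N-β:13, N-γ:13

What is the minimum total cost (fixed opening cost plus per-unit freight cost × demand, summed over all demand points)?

137

Open {A, B}; cheapest assignment that respects the capacities:
  A (cap 10, load 7): N-α, N-β — cost 5×7 + 2×2 = 39
  B (cap 10, load 9): N-γ — cost 9×3 = 27
  Shipping 66, fixed 71 → total 137.
  Any other capacity-feasible assignment to {A, B} ships for at least 66.
Compare {A, B, C}: its best feasible assignment gives total 162.
Compare {B, C}: its best feasible assignment gives total 165.
Every other set of open sites that can feasibly serve all demand totals ≥ 162 even under its best assignment. Minimum: 137.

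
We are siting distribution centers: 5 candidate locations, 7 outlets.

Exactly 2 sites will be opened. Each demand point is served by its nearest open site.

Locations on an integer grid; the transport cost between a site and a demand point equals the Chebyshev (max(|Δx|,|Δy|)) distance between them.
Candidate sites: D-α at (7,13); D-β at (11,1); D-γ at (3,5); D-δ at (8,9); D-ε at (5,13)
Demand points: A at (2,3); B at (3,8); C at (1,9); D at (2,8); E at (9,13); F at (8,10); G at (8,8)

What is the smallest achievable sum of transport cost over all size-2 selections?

18

Open {D-γ, D-δ}.
  A→D-γ 2, B→D-γ 3, C→D-γ 4, D→D-γ 3, E→D-δ 4, F→D-δ 1, G→D-δ 1  ⇒ total 18.
Compare {D-α, D-γ}: total 22.
Compare {D-γ, D-ε}: total 24.
No size-2 selection does better; minimum is 18.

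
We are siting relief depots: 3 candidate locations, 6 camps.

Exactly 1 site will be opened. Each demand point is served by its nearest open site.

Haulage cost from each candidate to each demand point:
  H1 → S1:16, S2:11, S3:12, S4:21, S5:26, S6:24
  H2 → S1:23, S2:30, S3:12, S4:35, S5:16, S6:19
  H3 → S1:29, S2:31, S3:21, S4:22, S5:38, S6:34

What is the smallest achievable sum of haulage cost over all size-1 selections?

110

Open {H1}.
  S1→H1 16, S2→H1 11, S3→H1 12, S4→H1 21, S5→H1 26, S6→H1 24  ⇒ total 110.
Compare {H2}: total 135.
Compare {H3}: total 175.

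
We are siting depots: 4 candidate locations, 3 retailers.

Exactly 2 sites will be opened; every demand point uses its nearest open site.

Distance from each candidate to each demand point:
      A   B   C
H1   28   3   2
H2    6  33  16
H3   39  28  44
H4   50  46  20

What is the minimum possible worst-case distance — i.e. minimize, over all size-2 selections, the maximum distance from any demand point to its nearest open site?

Open {H1, H2}.
  Farthest demand point is A at distance 6 (to H2); all others are ≤ 6.
With {H1, H3} the worst case is 28.
With {H1, H4} the worst case is 28.
No size-2 selection achieves below 6.

6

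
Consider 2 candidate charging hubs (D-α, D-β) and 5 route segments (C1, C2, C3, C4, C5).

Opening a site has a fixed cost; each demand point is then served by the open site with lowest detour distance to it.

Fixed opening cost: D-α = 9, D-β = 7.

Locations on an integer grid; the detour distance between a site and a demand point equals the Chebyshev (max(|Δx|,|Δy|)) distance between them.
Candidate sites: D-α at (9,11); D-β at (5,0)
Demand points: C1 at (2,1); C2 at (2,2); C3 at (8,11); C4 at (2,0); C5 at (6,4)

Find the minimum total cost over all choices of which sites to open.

Open {D-α, D-β}: assign each demand point to its cheapest open site.
  C1→D-β 3, C2→D-β 3, C3→D-α 1, C4→D-β 3, C5→D-β 4
  detour distance 14, fixed 16 → total 30.
Compare {D-β}: detour distance 24 + fixed 7 = 31.
Compare {D-α}: detour distance 38 + fixed 9 = 47.

30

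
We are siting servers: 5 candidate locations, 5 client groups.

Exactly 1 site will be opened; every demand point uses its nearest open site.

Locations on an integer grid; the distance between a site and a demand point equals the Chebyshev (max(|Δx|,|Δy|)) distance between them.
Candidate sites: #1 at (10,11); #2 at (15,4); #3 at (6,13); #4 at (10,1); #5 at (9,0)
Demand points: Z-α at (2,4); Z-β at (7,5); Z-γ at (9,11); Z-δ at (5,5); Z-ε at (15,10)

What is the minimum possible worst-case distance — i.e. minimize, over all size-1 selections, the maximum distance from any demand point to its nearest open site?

Open {#1}.
  Farthest demand point is Z-α at distance 8 (to #1); all others are ≤ 8.
With {#3} the worst case is 9.
With {#4} the worst case is 10.
No size-1 selection achieves below 8.

8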